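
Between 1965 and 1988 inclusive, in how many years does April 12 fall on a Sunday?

3

Day of week of April 12 in each year:
1965: Mon, 1966: Tue, 1967: Wed, 1968: Fri, 1969: Sat, 1970: Sun ✓, 1971: Mon, 1972: Wed, 1973: Thu, 1974: Fri, 1975: Sat, 1976: Mon, 1977: Tue, 1978: Wed, 1979: Thu, 1980: Sat, 1981: Sun ✓, 1982: Mon, 1983: Tue, 1984: Thu, 1985: Fri, 1986: Sat, 1987: Sun ✓, 1988: Tue
Sundays: 1970, 1981, 1987.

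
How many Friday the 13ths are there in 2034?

The 13th falls on a Friday when the month's 13th has weekday Fri.
Jan 13 is Fri ✓; Feb 13 is Mon; Mar 13 is Mon; Apr 13 is Thu; May 13 is Sat; Jun 13 is Tue; Jul 13 is Thu; Aug 13 is Sun; Sep 13 is Wed; Oct 13 is Fri ✓; Nov 13 is Mon; Dec 13 is Wed.
Friday the 13ths: Jan, Oct.

2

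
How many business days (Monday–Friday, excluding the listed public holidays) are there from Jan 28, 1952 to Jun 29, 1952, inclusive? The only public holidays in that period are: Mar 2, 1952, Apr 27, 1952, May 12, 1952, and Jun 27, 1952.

Jan 28, 1952 is a Monday.
From Jan 28, 1952 to Jun 29, 1952 is 154 days inclusive.
154 = 7 × 22, so the span is exactly 22 full weeks.
Each full week contributes 5 weekdays (Mon–Fri): 22 × 5 = 110.
Holidays: Mar 2, 1952 (Sun); Apr 27, 1952 (Sun); May 12, 1952 (Mon); Jun 27, 1952 (Fri).
2 of the 4 holidays fall on weekdays; the rest are weekends and were already excluded.
Business days: 110 − 2 = 108.

108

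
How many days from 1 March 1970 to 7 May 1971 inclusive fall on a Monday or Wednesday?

124

1 March 1970 is a Sunday.
That's 433 days from start to end, counting both.
433 = 7 × 61 + 6, so there are 61 full weeks plus 6 extra days.
Each full week contributes 2 days from the set (Mon, Wed): 61 × 2 = 122.
The 6 extra days are Sunday, Monday, Tuesday, Wednesday, Thursday, Friday — 2 of them qualify.
Total: 122 + 2 = 124.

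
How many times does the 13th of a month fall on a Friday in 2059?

The 13th falls on a Friday when the month's 13th has weekday Fri.
Jan 13 is Mon; Feb 13 is Thu; Mar 13 is Thu; Apr 13 is Sun; May 13 is Tue; Jun 13 is Fri ✓; Jul 13 is Sun; Aug 13 is Wed; Sep 13 is Sat; Oct 13 is Mon; Nov 13 is Thu; Dec 13 is Sat.
Friday the 13ths: Jun.

1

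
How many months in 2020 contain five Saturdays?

A month has five Saturdays exactly when Saturday falls within its first (length − 28) days.
Jan: 31 days, starts Wed → 5 of Wed, Thu, Fri
Feb: 29 days, starts Sat → 5 of Sat ✓
Mar: 31 days, starts Sun → 5 of Sun, Mon, Tue
Apr: 30 days, starts Wed → 5 of Wed, Thu
May: 31 days, starts Fri → 5 of Fri, Sat, Sun ✓
Jun: 30 days, starts Mon → 5 of Mon, Tue
Jul: 31 days, starts Wed → 5 of Wed, Thu, Fri
Aug: 31 days, starts Sat → 5 of Sat, Sun, Mon ✓
Sep: 30 days, starts Tue → 5 of Tue, Wed
Oct: 31 days, starts Thu → 5 of Thu, Fri, Sat ✓
Nov: 30 days, starts Sun → 5 of Sun, Mon
Dec: 31 days, starts Tue → 5 of Tue, Wed, Thu
Months with five Saturdays: Feb, May, Aug, Oct.

4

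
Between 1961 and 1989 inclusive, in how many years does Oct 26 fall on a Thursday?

Day of week of October 26 in each year:
1961: Thu ✓, 1962: Fri, 1963: Sat, 1964: Mon, 1965: Tue, 1966: Wed, 1967: Thu ✓, 1968: Sat, 1969: Sun, 1970: Mon, 1971: Tue, 1972: Thu ✓, 1973: Fri, 1974: Sat, 1975: Sun, 1976: Tue, 1977: Wed, 1978: Thu ✓, 1979: Fri, 1980: Sun, 1981: Mon, 1982: Tue, 1983: Wed, 1984: Fri, 1985: Sat, 1986: Sun, 1987: Mon, 1988: Wed, 1989: Thu ✓
Thursdays: 1961, 1967, 1972, 1978, 1989.

5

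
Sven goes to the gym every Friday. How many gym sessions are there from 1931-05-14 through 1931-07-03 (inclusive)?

8 Fridays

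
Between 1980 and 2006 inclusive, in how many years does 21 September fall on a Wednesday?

Day of week of September 21 in each year:
1980: Sun, 1981: Mon, 1982: Tue, 1983: Wed ✓, 1984: Fri, 1985: Sat, 1986: Sun, 1987: Mon, 1988: Wed ✓, 1989: Thu, 1990: Fri, 1991: Sat, 1992: Mon, 1993: Tue, 1994: Wed ✓, 1995: Thu, 1996: Sat, 1997: Sun, 1998: Mon, 1999: Tue, 2000: Thu, 2001: Fri, 2002: Sat, 2003: Sun, 2004: Tue, 2005: Wed ✓, 2006: Thu
Wednesdays: 1983, 1988, 1994, 2005.

4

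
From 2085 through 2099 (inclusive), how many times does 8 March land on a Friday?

2

Day of week of March 8 in each year:
2085: Thu, 2086: Fri ✓, 2087: Sat, 2088: Mon, 2089: Tue, 2090: Wed, 2091: Thu, 2092: Sat, 2093: Sun, 2094: Mon, 2095: Tue, 2096: Thu, 2097: Fri ✓, 2098: Sat, 2099: Sun
Fridays: 2086, 2097.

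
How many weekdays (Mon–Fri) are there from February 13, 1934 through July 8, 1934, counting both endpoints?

104 weekdays

February 13, 1934 is a Tuesday.
That's 146 days from start to end, counting both.
146 = 7 × 20 + 6, so there are 20 full weeks plus 6 extra days.
Each full week contributes 5 weekdays (Mon–Fri): 20 × 5 = 100.
The 6 extra days are Tuesday, Wednesday, Thursday, Friday, Saturday, Sunday — 4 of them qualify.
Total: 100 + 4 = 104.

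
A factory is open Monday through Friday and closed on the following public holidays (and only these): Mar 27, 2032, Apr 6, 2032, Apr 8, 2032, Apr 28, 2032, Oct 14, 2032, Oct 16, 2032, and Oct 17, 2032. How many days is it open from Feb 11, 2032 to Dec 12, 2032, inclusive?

Feb 11, 2032 is a Wednesday.
That's 306 days from start to end, counting both.
306 = 7 × 43 + 5, so there are 43 full weeks plus 5 extra days.
Each full week contributes 5 weekdays (Mon–Fri): 43 × 5 = 215.
The 5 extra days are Wed, Thu, Fri, Sat, Sun — 3 of them qualify.
Total: 215 + 3 = 218.
Holidays: Mar 27, 2032 (Sat); Apr 6, 2032 (Tue); Apr 8, 2032 (Thu); Apr 28, 2032 (Wed); Oct 14, 2032 (Thu); Oct 16, 2032 (Sat); Oct 17, 2032 (Sun).
4 of the 7 holidays fall on weekdays; the rest are weekends and were already excluded.
Business days: 218 − 4 = 214.

214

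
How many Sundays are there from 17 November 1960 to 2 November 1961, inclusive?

50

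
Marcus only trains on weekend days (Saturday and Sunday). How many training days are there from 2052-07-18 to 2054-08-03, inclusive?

214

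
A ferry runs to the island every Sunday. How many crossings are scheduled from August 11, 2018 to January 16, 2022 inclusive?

180 Sundays

August 11, 2018 is a Saturday.
From August 11, 2018 to January 16, 2022 is 1255 days inclusive.
1255 = 7 × 179 + 2, so there are 179 full weeks plus 2 extra days.
Each full week contributes one Sunday: 179 so far.
The 2 extra days are Sat, Sun — 1 of them qualifies.
Total: 179 + 1 = 180.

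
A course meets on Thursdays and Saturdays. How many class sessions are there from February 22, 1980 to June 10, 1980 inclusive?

31

February 22, 1980 is a Friday.
The range spans 110 days (inclusive of both endpoints).
110 = 7 × 15 + 5, so there are 15 full weeks plus 5 extra days.
Each full week contributes 2 days from the set (Thu, Sat): 15 × 2 = 30.
The 5 extra days are Friday, Saturday, Sunday, Monday, Tuesday — 1 of them qualifies.
Total: 30 + 1 = 31.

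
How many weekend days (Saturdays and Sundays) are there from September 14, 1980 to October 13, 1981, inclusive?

113

September 14, 1980 is a Sunday.
From September 14, 1980 to October 13, 1981 is 395 days inclusive.
395 = 7 × 56 + 3, so there are 56 full weeks plus 3 extra days.
Each full week contributes 2 weekend days (Sat, Sun): 56 × 2 = 112.
The 3 extra days are Sun, Mon, Tue — 1 of them qualifies.
Total: 112 + 1 = 113.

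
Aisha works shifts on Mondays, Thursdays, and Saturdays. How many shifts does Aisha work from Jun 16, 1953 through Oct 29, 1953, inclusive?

58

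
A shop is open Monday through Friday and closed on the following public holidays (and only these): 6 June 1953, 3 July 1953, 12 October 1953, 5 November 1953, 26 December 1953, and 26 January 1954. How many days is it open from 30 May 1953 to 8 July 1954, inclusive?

285 working days

30 May 1953 is a Saturday.
The range spans 405 days (inclusive of both endpoints).
405 = 7 × 57 + 6, so there are 57 full weeks plus 6 extra days.
Each full week contributes 5 weekdays (Mon–Fri): 57 × 5 = 285.
The 6 extra days are Sat, Sun, Mon, Tue, Wed, Thu — 4 of them qualify.
Total: 285 + 4 = 289.
Holidays: 6 June 1953 (Sat); 3 July 1953 (Fri); 12 October 1953 (Mon); 5 November 1953 (Thu); 26 December 1953 (Sat); 26 January 1954 (Tue).
4 of the 6 holidays fall on weekdays; the rest are weekends and were already excluded.
Business days: 289 − 4 = 285.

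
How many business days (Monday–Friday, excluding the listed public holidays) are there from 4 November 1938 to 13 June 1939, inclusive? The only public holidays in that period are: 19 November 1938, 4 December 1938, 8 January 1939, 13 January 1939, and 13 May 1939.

4 November 1938 is a Friday.
From 4 November 1938 to 13 June 1939 is 222 days inclusive.
222 = 7 × 31 + 5, so there are 31 full weeks plus 5 extra days.
Each full week contributes 5 weekdays (Mon–Fri): 31 × 5 = 155.
The 5 extra days are Fri, Sat, Sun, Mon, Tue — 3 of them qualify.
Total: 155 + 3 = 158.
Holidays: 19 November 1938 (Sat); 4 December 1938 (Sun); 8 January 1939 (Sun); 13 January 1939 (Fri); 13 May 1939 (Sat).
1 of the 5 holidays fall on weekdays; the rest are weekends and were already excluded.
Business days: 158 − 1 = 157.

157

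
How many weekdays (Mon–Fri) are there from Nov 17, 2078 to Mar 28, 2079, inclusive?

94 weekdays

Nov 17, 2078 is a Thursday.
From Nov 17, 2078 to Mar 28, 2079 is 132 days inclusive.
132 = 7 × 18 + 6, so there are 18 full weeks plus 6 extra days.
Each full week contributes 5 weekdays (Mon–Fri): 18 × 5 = 90.
The 6 extra days are Thursday, Friday, Saturday, Sunday, Monday, Tuesday — 4 of them qualify.
Total: 90 + 4 = 94.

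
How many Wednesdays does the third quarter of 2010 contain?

13

Jul 1, 2010 is a Thursday.
That's 92 days from start to end, counting both.
92 = 7 × 13 + 1, so there are 13 full weeks plus 1 extra day.
Each full week contributes one Wednesday: 13 so far.
The 1 extra day is Thursday — none qualify.
Total: 13 + 0 = 13.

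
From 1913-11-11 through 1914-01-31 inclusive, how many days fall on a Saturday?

12

1913-11-11 is a Tuesday.
The range spans 82 days (inclusive of both endpoints).
82 = 7 × 11 + 5, so there are 11 full weeks plus 5 extra days.
Each full week contributes one Saturday: 11 so far.
The 5 extra days are Tuesday, Wednesday, Thursday, Friday, Saturday — 1 of them qualifies.
Total: 11 + 1 = 12.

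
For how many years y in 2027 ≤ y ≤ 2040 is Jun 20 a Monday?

Day of week of June 20 in each year:
2027: Sun, 2028: Tue, 2029: Wed, 2030: Thu, 2031: Fri, 2032: Sun, 2033: Mon ✓, 2034: Tue, 2035: Wed, 2036: Fri, 2037: Sat, 2038: Sun, 2039: Mon ✓, 2040: Wed
Mondays: 2033, 2039.

2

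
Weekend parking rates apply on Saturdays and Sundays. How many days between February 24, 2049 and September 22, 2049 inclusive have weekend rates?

February 24, 2049 is a Wednesday.
From February 24, 2049 to September 22, 2049 is 211 days inclusive.
211 = 7 × 30 + 1, so there are 30 full weeks plus 1 extra day.
Each full week contributes 2 weekend days (Sat, Sun): 30 × 2 = 60.
The 1 extra day is Wednesday — none qualify.
Total: 60 + 0 = 60.

60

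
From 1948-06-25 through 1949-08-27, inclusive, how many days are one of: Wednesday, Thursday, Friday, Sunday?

245

1948-06-25 is a Friday.
From 1948-06-25 to 1949-08-27 is 429 days inclusive.
429 = 7 × 61 + 2, so there are 61 full weeks plus 2 extra days.
Each full week contributes 4 days from the set (Wed, Thu, Fri, Sun): 61 × 4 = 244.
The 2 extra days are Friday, Saturday — 1 of them qualifies.
Total: 244 + 1 = 245.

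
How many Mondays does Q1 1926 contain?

January 1, 1926 is a Friday.
From January 1, 1926 to March 31, 1926 is 90 days inclusive.
90 = 7 × 12 + 6, so there are 12 full weeks plus 6 extra days.
Each full week contributes one Monday: 12 so far.
The 6 extra days are Fri, Sat, Sun, Mon, Tue, Wed — 1 of them qualifies.
Total: 12 + 1 = 13.

13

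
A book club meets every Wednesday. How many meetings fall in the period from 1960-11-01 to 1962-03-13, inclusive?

1960-11-01 is a Tuesday.
That's 498 days from start to end, counting both.
498 = 7 × 71 + 1, so there are 71 full weeks plus 1 extra day.
Each full week contributes one Wednesday: 71 so far.
The 1 extra day is Tue — none qualify.
Total: 71 + 0 = 71.

71 Wednesdays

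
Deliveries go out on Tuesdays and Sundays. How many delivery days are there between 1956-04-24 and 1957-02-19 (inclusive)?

87

1956-04-24 is a Tuesday.
From 1956-04-24 to 1957-02-19 is 302 days inclusive.
302 = 7 × 43 + 1, so there are 43 full weeks plus 1 extra day.
Each full week contributes 2 days from the set (Tue, Sun): 43 × 2 = 86.
The 1 extra day is Tuesday — 1 of them qualifies.
Total: 86 + 1 = 87.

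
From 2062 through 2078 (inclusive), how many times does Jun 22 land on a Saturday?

Day of week of June 22 in each year:
2062: Thu, 2063: Fri, 2064: Sun, 2065: Mon, 2066: Tue, 2067: Wed, 2068: Fri, 2069: Sat ✓, 2070: Sun, 2071: Mon, 2072: Wed, 2073: Thu, 2074: Fri, 2075: Sat ✓, 2076: Mon, 2077: Tue, 2078: Wed
Saturdays: 2069, 2075.

2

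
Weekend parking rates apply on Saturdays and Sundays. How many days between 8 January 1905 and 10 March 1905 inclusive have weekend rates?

17

8 January 1905 is a Sunday.
The range spans 62 days (inclusive of both endpoints).
62 = 7 × 8 + 6, so there are 8 full weeks plus 6 extra days.
Each full week contributes 2 weekend days (Sat, Sun): 8 × 2 = 16.
The 6 extra days are Sunday, Monday, Tuesday, Wednesday, Thursday, Friday — 1 of them qualifies.
Total: 16 + 1 = 17.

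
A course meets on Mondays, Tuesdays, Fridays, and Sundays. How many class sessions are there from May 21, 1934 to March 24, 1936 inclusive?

May 21, 1934 is a Monday.
That's 674 days from start to end, counting both.
674 = 7 × 96 + 2, so there are 96 full weeks plus 2 extra days.
Each full week contributes 4 days from the set (Mon, Tue, Fri, Sun): 96 × 4 = 384.
The 2 extra days are Mon, Tue — 2 of them qualify.
Total: 384 + 2 = 386.

386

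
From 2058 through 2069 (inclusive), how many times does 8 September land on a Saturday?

Day of week of September 8 in each year:
2058: Sun, 2059: Mon, 2060: Wed, 2061: Thu, 2062: Fri, 2063: Sat ✓, 2064: Mon, 2065: Tue, 2066: Wed, 2067: Thu, 2068: Sat ✓, 2069: Sun
Saturdays: 2063, 2068.

2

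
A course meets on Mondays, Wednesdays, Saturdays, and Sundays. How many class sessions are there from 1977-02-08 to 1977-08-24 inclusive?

1977-02-08 is a Tuesday.
From 1977-02-08 to 1977-08-24 is 198 days inclusive.
198 = 7 × 28 + 2, so there are 28 full weeks plus 2 extra days.
Each full week contributes 4 days from the set (Mon, Wed, Sat, Sun): 28 × 4 = 112.
The 2 extra days are Tue, Wed — 1 of them qualifies.
Total: 112 + 1 = 113.

113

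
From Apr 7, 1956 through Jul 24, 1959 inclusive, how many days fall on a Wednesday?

Apr 7, 1956 is a Saturday.
That's 1204 days from start to end, counting both.
1204 = 7 × 172, so the span is exactly 172 full weeks.
Each full week contributes one Wednesday: 172 so far.

172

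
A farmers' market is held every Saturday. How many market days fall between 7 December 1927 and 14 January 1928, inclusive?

7 December 1927 is a Wednesday.
That's 39 days from start to end, counting both.
39 = 7 × 5 + 4, so there are 5 full weeks plus 4 extra days.
Each full week contributes one Saturday: 5 so far.
The 4 extra days are Wednesday, Thursday, Friday, Saturday — 1 of them qualifies.
Total: 5 + 1 = 6.

6 Saturdays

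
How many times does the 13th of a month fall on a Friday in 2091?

2

The 13th falls on a Friday when the month's 13th has weekday Fri.
Jan 13 is Sat; Feb 13 is Tue; Mar 13 is Tue; Apr 13 is Fri ✓; May 13 is Sun; Jun 13 is Wed; Jul 13 is Fri ✓; Aug 13 is Mon; Sep 13 is Thu; Oct 13 is Sat; Nov 13 is Tue; Dec 13 is Thu.
Friday the 13ths: Apr, Jul.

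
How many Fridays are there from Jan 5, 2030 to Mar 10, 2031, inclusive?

61 Fridays

Jan 5, 2030 is a Saturday.
The range spans 430 days (inclusive of both endpoints).
430 = 7 × 61 + 3, so there are 61 full weeks plus 3 extra days.
Each full week contributes one Friday: 61 so far.
The 3 extra days are Saturday, Sunday, Monday — none qualify.
Total: 61 + 0 = 61.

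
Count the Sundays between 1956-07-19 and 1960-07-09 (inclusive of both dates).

207

1956-07-19 is a Thursday.
From 1956-07-19 to 1960-07-09 is 1452 days inclusive.
1452 = 7 × 207 + 3, so there are 207 full weeks plus 3 extra days.
Each full week contributes one Sunday: 207 so far.
The 3 extra days are Thu, Fri, Sat — none qualify.
Total: 207 + 0 = 207.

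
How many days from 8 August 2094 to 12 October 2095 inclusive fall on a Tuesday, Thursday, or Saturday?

184

8 August 2094 is a Sunday.
From 8 August 2094 to 12 October 2095 is 431 days inclusive.
431 = 7 × 61 + 4, so there are 61 full weeks plus 4 extra days.
Each full week contributes 3 days from the set (Tue, Thu, Sat): 61 × 3 = 183.
The 4 extra days are Sunday, Monday, Tuesday, Wednesday — 1 of them qualifies.
Total: 183 + 1 = 184.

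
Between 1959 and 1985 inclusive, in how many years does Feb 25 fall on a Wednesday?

4

Day of week of February 25 in each year:
1959: Wed ✓, 1960: Thu, 1961: Sat, 1962: Sun, 1963: Mon, 1964: Tue, 1965: Thu, 1966: Fri, 1967: Sat, 1968: Sun, 1969: Tue, 1970: Wed ✓, 1971: Thu, 1972: Fri, 1973: Sun, 1974: Mon, 1975: Tue, 1976: Wed ✓, 1977: Fri, 1978: Sat, 1979: Sun, 1980: Mon, 1981: Wed ✓, 1982: Thu, 1983: Fri, 1984: Sat, 1985: Mon
Wednesdays: 1959, 1970, 1976, 1981.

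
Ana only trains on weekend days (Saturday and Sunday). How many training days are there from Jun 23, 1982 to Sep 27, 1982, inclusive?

28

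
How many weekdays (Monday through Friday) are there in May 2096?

May 1, 2096 is a Tuesday.
That's 31 days from start to end, counting both.
31 = 7 × 4 + 3, so there are 4 full weeks plus 3 extra days.
Each full week contributes 5 weekdays (Mon–Fri): 4 × 5 = 20.
The 3 extra days are Tue, Wed, Thu — 3 of them qualify.
Total: 20 + 3 = 23.

23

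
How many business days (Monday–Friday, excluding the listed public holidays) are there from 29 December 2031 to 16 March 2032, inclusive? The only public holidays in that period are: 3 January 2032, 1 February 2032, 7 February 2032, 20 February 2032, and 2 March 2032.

55

29 December 2031 is a Monday.
From 29 December 2031 to 16 March 2032 is 79 days inclusive.
79 = 7 × 11 + 2, so there are 11 full weeks plus 2 extra days.
Each full week contributes 5 weekdays (Mon–Fri): 11 × 5 = 55.
The 2 extra days are Mon, Tue — 2 of them qualify.
Total: 55 + 2 = 57.
Holidays: 3 January 2032 (Sat); 1 February 2032 (Sun); 7 February 2032 (Sat); 20 February 2032 (Fri); 2 March 2032 (Tue).
2 of the 5 holidays fall on weekdays; the rest are weekends and were already excluded.
Business days: 57 − 2 = 55.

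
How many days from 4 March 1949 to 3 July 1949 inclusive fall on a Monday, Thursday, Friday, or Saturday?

70

4 March 1949 is a Friday.
From 4 March 1949 to 3 July 1949 is 122 days inclusive.
122 = 7 × 17 + 3, so there are 17 full weeks plus 3 extra days.
Each full week contributes 4 days from the set (Mon, Thu, Fri, Sat): 17 × 4 = 68.
The 3 extra days are Friday, Saturday, Sunday — 2 of them qualify.
Total: 68 + 2 = 70.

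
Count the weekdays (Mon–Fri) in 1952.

262

Jan 1, 1952 is a Tuesday.
From Jan 1, 1952 to Dec 31, 1952 is 366 days inclusive.
366 = 7 × 52 + 2, so there are 52 full weeks plus 2 extra days.
Each full week contributes 5 weekdays (Mon–Fri): 52 × 5 = 260.
The 2 extra days are Tuesday, Wednesday — 2 of them qualify.
Total: 260 + 2 = 262.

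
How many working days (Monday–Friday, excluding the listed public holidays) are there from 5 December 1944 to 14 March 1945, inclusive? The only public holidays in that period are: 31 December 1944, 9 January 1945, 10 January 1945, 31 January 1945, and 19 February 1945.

68 working days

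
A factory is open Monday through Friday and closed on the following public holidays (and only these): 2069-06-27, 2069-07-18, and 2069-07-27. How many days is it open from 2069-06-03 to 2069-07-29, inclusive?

2069-06-03 is a Monday.
That's 57 days from start to end, counting both.
57 = 7 × 8 + 1, so there are 8 full weeks plus 1 extra day.
Each full week contributes 5 weekdays (Mon–Fri): 8 × 5 = 40.
The 1 extra day is Mon — 1 of them qualifies.
Total: 40 + 1 = 41.
Holidays: 2069-06-27 (Thu); 2069-07-18 (Thu); 2069-07-27 (Sat).
2 of the 3 holidays fall on weekdays; the rest are weekends and were already excluded.
Business days: 41 − 2 = 39.

39 working days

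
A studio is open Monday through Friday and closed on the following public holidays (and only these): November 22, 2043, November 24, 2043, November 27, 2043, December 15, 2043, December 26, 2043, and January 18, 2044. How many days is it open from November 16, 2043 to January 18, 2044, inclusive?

42

November 16, 2043 is a Monday.
From November 16, 2043 to January 18, 2044 is 64 days inclusive.
64 = 7 × 9 + 1, so there are 9 full weeks plus 1 extra day.
Each full week contributes 5 weekdays (Mon–Fri): 9 × 5 = 45.
The 1 extra day is Mon — 1 of them qualifies.
Total: 45 + 1 = 46.
Holidays: November 22, 2043 (Sun); November 24, 2043 (Tue); November 27, 2043 (Fri); December 15, 2043 (Tue); December 26, 2043 (Sat); January 18, 2044 (Mon).
4 of the 6 holidays fall on weekdays; the rest are weekends and were already excluded.
Business days: 46 − 4 = 42.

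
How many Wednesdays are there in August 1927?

5

August 1, 1927 is a Monday.
From August 1, 1927 to August 31, 1927 is 31 days inclusive.
31 = 7 × 4 + 3, so there are 4 full weeks plus 3 extra days.
Each full week contributes one Wednesday: 4 so far.
The 3 extra days are Monday, Tuesday, Wednesday — 1 of them qualifies.
Total: 4 + 1 = 5.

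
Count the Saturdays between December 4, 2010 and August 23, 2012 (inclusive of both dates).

90

December 4, 2010 is a Saturday.
That's 629 days from start to end, counting both.
629 = 7 × 89 + 6, so there are 89 full weeks plus 6 extra days.
Each full week contributes one Saturday: 89 so far.
The 6 extra days are Sat, Sun, Mon, Tue, Wed, Thu — 1 of them qualifies.
Total: 89 + 1 = 90.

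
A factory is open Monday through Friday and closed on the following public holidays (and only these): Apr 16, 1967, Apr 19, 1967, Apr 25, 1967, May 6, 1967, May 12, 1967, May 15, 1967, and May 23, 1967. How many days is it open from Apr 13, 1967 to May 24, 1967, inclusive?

25 business days

Apr 13, 1967 is a Thursday.
The range spans 42 days (inclusive of both endpoints).
42 = 7 × 6, so the span is exactly 6 full weeks.
Each full week contributes 5 weekdays (Mon–Fri): 6 × 5 = 30.
Total: 30.
Holidays: Apr 16, 1967 (Sun); Apr 19, 1967 (Wed); Apr 25, 1967 (Tue); May 6, 1967 (Sat); May 12, 1967 (Fri); May 15, 1967 (Mon); May 23, 1967 (Tue).
5 of the 7 holidays fall on weekdays; the rest are weekends and were already excluded.
Business days: 30 − 5 = 25.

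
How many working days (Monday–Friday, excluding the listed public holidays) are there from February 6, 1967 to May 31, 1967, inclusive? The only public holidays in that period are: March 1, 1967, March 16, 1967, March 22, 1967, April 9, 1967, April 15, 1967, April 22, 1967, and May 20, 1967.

February 6, 1967 is a Monday.
From February 6, 1967 to May 31, 1967 is 115 days inclusive.
115 = 7 × 16 + 3, so there are 16 full weeks plus 3 extra days.
Each full week contributes 5 weekdays (Mon–Fri): 16 × 5 = 80.
The 3 extra days are Mon, Tue, Wed — 3 of them qualify.
Total: 80 + 3 = 83.
Holidays: March 1, 1967 (Wed); March 16, 1967 (Thu); March 22, 1967 (Wed); April 9, 1967 (Sun); April 15, 1967 (Sat); April 22, 1967 (Sat); May 20, 1967 (Sat).
3 of the 7 holidays fall on weekdays; the rest are weekends and were already excluded.
Business days: 83 − 3 = 80.

80 working days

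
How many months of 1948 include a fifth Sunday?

A month has five Sundays exactly when Sunday falls within its first (length − 28) days.
Jan: 31 days, starts Thu → 5 of Thu, Fri, Sat
Feb: 29 days, starts Sun → 5 of Sun ✓
Mar: 31 days, starts Mon → 5 of Mon, Tue, Wed
Apr: 30 days, starts Thu → 5 of Thu, Fri
May: 31 days, starts Sat → 5 of Sat, Sun, Mon ✓
Jun: 30 days, starts Tue → 5 of Tue, Wed
Jul: 31 days, starts Thu → 5 of Thu, Fri, Sat
Aug: 31 days, starts Sun → 5 of Sun, Mon, Tue ✓
Sep: 30 days, starts Wed → 5 of Wed, Thu
Oct: 31 days, starts Fri → 5 of Fri, Sat, Sun ✓
Nov: 30 days, starts Mon → 5 of Mon, Tue
Dec: 31 days, starts Wed → 5 of Wed, Thu, Fri
Months with five Sundays: Feb, May, Aug, Oct.

4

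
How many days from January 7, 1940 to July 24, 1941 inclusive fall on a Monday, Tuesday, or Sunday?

January 7, 1940 is a Sunday.
The range spans 565 days (inclusive of both endpoints).
565 = 7 × 80 + 5, so there are 80 full weeks plus 5 extra days.
Each full week contributes 3 days from the set (Mon, Tue, Sun): 80 × 3 = 240.
The 5 extra days are Sunday, Monday, Tuesday, Wednesday, Thursday — 3 of them qualify.
Total: 240 + 3 = 243.

243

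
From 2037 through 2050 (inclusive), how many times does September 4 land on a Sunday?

Day of week of September 4 in each year:
2037: Fri, 2038: Sat, 2039: Sun ✓, 2040: Tue, 2041: Wed, 2042: Thu, 2043: Fri, 2044: Sun ✓, 2045: Mon, 2046: Tue, 2047: Wed, 2048: Fri, 2049: Sat, 2050: Sun ✓
Sundays: 2039, 2044, 2050.

3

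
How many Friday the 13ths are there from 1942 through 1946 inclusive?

Friday-the-13ths by year:
1942: Feb, Mar, Nov
1943: Aug
1944: Oct
1945: Apr, Jul
1946: Sep, Dec

9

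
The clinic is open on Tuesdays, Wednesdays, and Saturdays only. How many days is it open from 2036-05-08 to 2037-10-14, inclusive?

225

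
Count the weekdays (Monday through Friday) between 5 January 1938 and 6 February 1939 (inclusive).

284

5 January 1938 is a Wednesday.
That's 398 days from start to end, counting both.
398 = 7 × 56 + 6, so there are 56 full weeks plus 6 extra days.
Each full week contributes 5 weekdays (Mon–Fri): 56 × 5 = 280.
The 6 extra days are Wed, Thu, Fri, Sat, Sun, Mon — 4 of them qualify.
Total: 280 + 4 = 284.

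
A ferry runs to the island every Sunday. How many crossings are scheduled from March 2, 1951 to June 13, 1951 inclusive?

15 Sundays

March 2, 1951 is a Friday.
That's 104 days from start to end, counting both.
104 = 7 × 14 + 6, so there are 14 full weeks plus 6 extra days.
Each full week contributes one Sunday: 14 so far.
The 6 extra days are Friday, Saturday, Sunday, Monday, Tuesday, Wednesday — 1 of them qualifies.
Total: 14 + 1 = 15.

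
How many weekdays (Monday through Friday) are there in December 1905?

1905-12-01 is a Friday.
The range spans 31 days (inclusive of both endpoints).
31 = 7 × 4 + 3, so there are 4 full weeks plus 3 extra days.
Each full week contributes 5 weekdays (Mon–Fri): 4 × 5 = 20.
The 3 extra days are Friday, Saturday, Sunday — 1 of them qualifies.
Total: 20 + 1 = 21.

21 weekdays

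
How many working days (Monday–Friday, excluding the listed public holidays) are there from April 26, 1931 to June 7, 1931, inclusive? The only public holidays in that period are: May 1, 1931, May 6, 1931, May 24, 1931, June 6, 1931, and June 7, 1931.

April 26, 1931 is a Sunday.
From April 26, 1931 to June 7, 1931 is 43 days inclusive.
43 = 7 × 6 + 1, so there are 6 full weeks plus 1 extra day.
Each full week contributes 5 weekdays (Mon–Fri): 6 × 5 = 30.
The 1 extra day is Sun — none qualify.
Total: 30 + 0 = 30.
Holidays: May 1, 1931 (Fri); May 6, 1931 (Wed); May 24, 1931 (Sun); June 6, 1931 (Sat); June 7, 1931 (Sun).
2 of the 5 holidays fall on weekdays; the rest are weekends and were already excluded.
Business days: 30 − 2 = 28.

28 working days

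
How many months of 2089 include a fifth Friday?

4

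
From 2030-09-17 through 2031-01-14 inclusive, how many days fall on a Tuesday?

18 Tuesdays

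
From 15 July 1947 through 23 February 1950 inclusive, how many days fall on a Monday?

15 July 1947 is a Tuesday.
From 15 July 1947 to 23 February 1950 is 955 days inclusive.
955 = 7 × 136 + 3, so there are 136 full weeks plus 3 extra days.
Each full week contributes one Monday: 136 so far.
The 3 extra days are Tue, Wed, Thu — none qualify.
Total: 136 + 0 = 136.

136 Mondays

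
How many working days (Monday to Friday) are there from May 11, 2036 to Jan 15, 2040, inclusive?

May 11, 2036 is a Sunday.
That's 1345 days from start to end, counting both.
1345 = 7 × 192 + 1, so there are 192 full weeks plus 1 extra day.
Each full week contributes 5 weekdays (Mon–Fri): 192 × 5 = 960.
The 1 extra day is Sun — none qualify.
Total: 960 + 0 = 960.

960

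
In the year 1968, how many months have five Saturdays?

A month has five Saturdays exactly when Saturday falls within its first (length − 28) days.
Jan: 31 days, starts Mon → 5 of Mon, Tue, Wed
Feb: 29 days, starts Thu → 5 of Thu
Mar: 31 days, starts Fri → 5 of Fri, Sat, Sun ✓
Apr: 30 days, starts Mon → 5 of Mon, Tue
May: 31 days, starts Wed → 5 of Wed, Thu, Fri
Jun: 30 days, starts Sat → 5 of Sat, Sun ✓
Jul: 31 days, starts Mon → 5 of Mon, Tue, Wed
Aug: 31 days, starts Thu → 5 of Thu, Fri, Sat ✓
Sep: 30 days, starts Sun → 5 of Sun, Mon
Oct: 31 days, starts Tue → 5 of Tue, Wed, Thu
Nov: 30 days, starts Fri → 5 of Fri, Sat ✓
Dec: 31 days, starts Sun → 5 of Sun, Mon, Tue
Months with five Saturdays: Mar, Jun, Aug, Nov.

4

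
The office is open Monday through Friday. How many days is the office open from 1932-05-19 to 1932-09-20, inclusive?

89

1932-05-19 is a Thursday.
That's 125 days from start to end, counting both.
125 = 7 × 17 + 6, so there are 17 full weeks plus 6 extra days.
Each full week contributes 5 weekdays (Mon–Fri): 17 × 5 = 85.
The 6 extra days are Thursday, Friday, Saturday, Sunday, Monday, Tuesday — 4 of them qualify.
Total: 85 + 4 = 89.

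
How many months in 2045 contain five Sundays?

A month has five Sundays exactly when Sunday falls within its first (length − 28) days.
Jan: 31 days, starts Sun → 5 of Sun, Mon, Tue ✓
Feb: 28 days, starts Wed → 5 of (none)
Mar: 31 days, starts Wed → 5 of Wed, Thu, Fri
Apr: 30 days, starts Sat → 5 of Sat, Sun ✓
May: 31 days, starts Mon → 5 of Mon, Tue, Wed
Jun: 30 days, starts Thu → 5 of Thu, Fri
Jul: 31 days, starts Sat → 5 of Sat, Sun, Mon ✓
Aug: 31 days, starts Tue → 5 of Tue, Wed, Thu
Sep: 30 days, starts Fri → 5 of Fri, Sat
Oct: 31 days, starts Sun → 5 of Sun, Mon, Tue ✓
Nov: 30 days, starts Wed → 5 of Wed, Thu
Dec: 31 days, starts Fri → 5 of Fri, Sat, Sun ✓
Months with five Sundays: Jan, Apr, Jul, Oct, Dec.

5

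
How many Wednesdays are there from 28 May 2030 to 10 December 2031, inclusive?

28 May 2030 is a Tuesday.
The range spans 562 days (inclusive of both endpoints).
562 = 7 × 80 + 2, so there are 80 full weeks plus 2 extra days.
Each full week contributes one Wednesday: 80 so far.
The 2 extra days are Tue, Wed — 1 of them qualifies.
Total: 80 + 1 = 81.

81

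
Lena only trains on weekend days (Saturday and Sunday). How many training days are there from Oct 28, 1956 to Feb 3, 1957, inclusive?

Oct 28, 1956 is a Sunday.
The range spans 99 days (inclusive of both endpoints).
99 = 7 × 14 + 1, so there are 14 full weeks plus 1 extra day.
Each full week contributes 2 weekend days (Sat, Sun): 14 × 2 = 28.
The 1 extra day is Sun — 1 of them qualifies.
Total: 28 + 1 = 29.

29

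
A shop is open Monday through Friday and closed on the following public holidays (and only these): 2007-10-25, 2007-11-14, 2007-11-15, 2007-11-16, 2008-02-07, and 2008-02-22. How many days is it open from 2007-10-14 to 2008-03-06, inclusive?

98 working days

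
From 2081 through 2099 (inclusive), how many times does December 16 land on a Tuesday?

Day of week of December 16 in each year:
2081: Tue ✓, 2082: Wed, 2083: Thu, 2084: Sat, 2085: Sun, 2086: Mon, 2087: Tue ✓, 2088: Thu, 2089: Fri, 2090: Sat, 2091: Sun, 2092: Tue ✓, 2093: Wed, 2094: Thu, 2095: Fri, 2096: Sun, 2097: Mon, 2098: Tue ✓, 2099: Wed
Tuesdays: 2081, 2087, 2092, 2098.

4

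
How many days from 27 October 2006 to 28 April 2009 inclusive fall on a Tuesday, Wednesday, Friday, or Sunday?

27 October 2006 is a Friday.
From 27 October 2006 to 28 April 2009 is 915 days inclusive.
915 = 7 × 130 + 5, so there are 130 full weeks plus 5 extra days.
Each full week contributes 4 days from the set (Tue, Wed, Fri, Sun): 130 × 4 = 520.
The 5 extra days are Fri, Sat, Sun, Mon, Tue — 3 of them qualify.
Total: 520 + 3 = 523.

523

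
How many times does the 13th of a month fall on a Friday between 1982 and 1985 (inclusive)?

7

Friday-the-13ths by year:
1982: Aug
1983: May
1984: Jan, Apr, Jul
1985: Sep, Dec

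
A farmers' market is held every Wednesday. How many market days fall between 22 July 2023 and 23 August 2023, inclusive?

22 July 2023 is a Saturday.
The range spans 33 days (inclusive of both endpoints).
33 = 7 × 4 + 5, so there are 4 full weeks plus 5 extra days.
Each full week contributes one Wednesday: 4 so far.
The 5 extra days are Sat, Sun, Mon, Tue, Wed — 1 of them qualifies.
Total: 4 + 1 = 5.

5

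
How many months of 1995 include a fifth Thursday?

A month has five Thursdays exactly when Thursday falls within its first (length − 28) days.
Jan: 31 days, starts Sun → 5 of Sun, Mon, Tue
Feb: 28 days, starts Wed → 5 of (none)
Mar: 31 days, starts Wed → 5 of Wed, Thu, Fri ✓
Apr: 30 days, starts Sat → 5 of Sat, Sun
May: 31 days, starts Mon → 5 of Mon, Tue, Wed
Jun: 30 days, starts Thu → 5 of Thu, Fri ✓
Jul: 31 days, starts Sat → 5 of Sat, Sun, Mon
Aug: 31 days, starts Tue → 5 of Tue, Wed, Thu ✓
Sep: 30 days, starts Fri → 5 of Fri, Sat
Oct: 31 days, starts Sun → 5 of Sun, Mon, Tue
Nov: 30 days, starts Wed → 5 of Wed, Thu ✓
Dec: 31 days, starts Fri → 5 of Fri, Sat, Sun
Months with five Thursdays: Mar, Jun, Aug, Nov.

4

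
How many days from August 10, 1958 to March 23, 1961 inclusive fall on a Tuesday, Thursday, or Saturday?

August 10, 1958 is a Sunday.
That's 957 days from start to end, counting both.
957 = 7 × 136 + 5, so there are 136 full weeks plus 5 extra days.
Each full week contributes 3 days from the set (Tue, Thu, Sat): 136 × 3 = 408.
The 5 extra days are Sun, Mon, Tue, Wed, Thu — 2 of them qualify.
Total: 408 + 2 = 410.

410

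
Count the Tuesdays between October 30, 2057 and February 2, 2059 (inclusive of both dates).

October 30, 2057 is a Tuesday.
The range spans 461 days (inclusive of both endpoints).
461 = 7 × 65 + 6, so there are 65 full weeks plus 6 extra days.
Each full week contributes one Tuesday: 65 so far.
The 6 extra days are Tue, Wed, Thu, Fri, Sat, Sun — 1 of them qualifies.
Total: 65 + 1 = 66.

66 Tuesdays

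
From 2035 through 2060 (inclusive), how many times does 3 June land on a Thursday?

Day of week of June 3 in each year:
2035: Sun, 2036: Tue, 2037: Wed, 2038: Thu ✓, 2039: Fri, 2040: Sun, 2041: Mon, 2042: Tue, 2043: Wed, 2044: Fri, 2045: Sat, 2046: Sun, 2047: Mon, 2048: Wed, 2049: Thu ✓, 2050: Fri, 2051: Sat, 2052: Mon, 2053: Tue, 2054: Wed, 2055: Thu ✓, 2056: Sat, 2057: Sun, 2058: Mon, 2059: Tue, 2060: Thu ✓
Thursdays: 2038, 2049, 2055, 2060.

4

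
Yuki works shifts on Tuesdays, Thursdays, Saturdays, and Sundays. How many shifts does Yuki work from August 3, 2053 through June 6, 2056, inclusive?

594

August 3, 2053 is a Sunday.
That's 1039 days from start to end, counting both.
1039 = 7 × 148 + 3, so there are 148 full weeks plus 3 extra days.
Each full week contributes 4 days from the set (Tue, Thu, Sat, Sun): 148 × 4 = 592.
The 3 extra days are Sunday, Monday, Tuesday — 2 of them qualify.
Total: 592 + 2 = 594.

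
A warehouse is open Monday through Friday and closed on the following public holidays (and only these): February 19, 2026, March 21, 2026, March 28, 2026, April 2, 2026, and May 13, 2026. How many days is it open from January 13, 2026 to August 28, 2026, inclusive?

161 business days

January 13, 2026 is a Tuesday.
The range spans 228 days (inclusive of both endpoints).
228 = 7 × 32 + 4, so there are 32 full weeks plus 4 extra days.
Each full week contributes 5 weekdays (Mon–Fri): 32 × 5 = 160.
The 4 extra days are Tue, Wed, Thu, Fri — 4 of them qualify.
Total: 160 + 4 = 164.
Holidays: February 19, 2026 (Thu); March 21, 2026 (Sat); March 28, 2026 (Sat); April 2, 2026 (Thu); May 13, 2026 (Wed).
3 of the 5 holidays fall on weekdays; the rest are weekends and were already excluded.
Business days: 164 − 3 = 161.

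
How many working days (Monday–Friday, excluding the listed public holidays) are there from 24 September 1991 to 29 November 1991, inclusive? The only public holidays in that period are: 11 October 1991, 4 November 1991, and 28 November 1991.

24 September 1991 is a Tuesday.
From 24 September 1991 to 29 November 1991 is 67 days inclusive.
67 = 7 × 9 + 4, so there are 9 full weeks plus 4 extra days.
Each full week contributes 5 weekdays (Mon–Fri): 9 × 5 = 45.
The 4 extra days are Tuesday, Wednesday, Thursday, Friday — 4 of them qualify.
Total: 45 + 4 = 49.
Holidays: 11 October 1991 (Fri); 4 November 1991 (Mon); 28 November 1991 (Thu).
All 3 holidays fall on weekdays, so subtract 3.
Business days: 49 − 3 = 46.

46 working days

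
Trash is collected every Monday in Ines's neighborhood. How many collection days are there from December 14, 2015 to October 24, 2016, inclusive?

December 14, 2015 is a Monday.
That's 316 days from start to end, counting both.
316 = 7 × 45 + 1, so there are 45 full weeks plus 1 extra day.
Each full week contributes one Monday: 45 so far.
The 1 extra day is Monday — 1 of them qualifies.
Total: 45 + 1 = 46.

46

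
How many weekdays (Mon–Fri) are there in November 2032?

22

2032-11-01 is a Monday.
The range spans 30 days (inclusive of both endpoints).
30 = 7 × 4 + 2, so there are 4 full weeks plus 2 extra days.
Each full week contributes 5 weekdays (Mon–Fri): 4 × 5 = 20.
The 2 extra days are Mon, Tue — 2 of them qualify.
Total: 20 + 2 = 22.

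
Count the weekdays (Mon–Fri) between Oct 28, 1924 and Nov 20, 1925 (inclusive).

Oct 28, 1924 is a Tuesday.
From Oct 28, 1924 to Nov 20, 1925 is 389 days inclusive.
389 = 7 × 55 + 4, so there are 55 full weeks plus 4 extra days.
Each full week contributes 5 weekdays (Mon–Fri): 55 × 5 = 275.
The 4 extra days are Tue, Wed, Thu, Fri — 4 of them qualify.
Total: 275 + 4 = 279.

279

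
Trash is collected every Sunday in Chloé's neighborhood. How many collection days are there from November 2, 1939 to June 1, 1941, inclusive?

November 2, 1939 is a Thursday.
From November 2, 1939 to June 1, 1941 is 578 days inclusive.
578 = 7 × 82 + 4, so there are 82 full weeks plus 4 extra days.
Each full week contributes one Sunday: 82 so far.
The 4 extra days are Thursday, Friday, Saturday, Sunday — 1 of them qualifies.
Total: 82 + 1 = 83.

83 Sundays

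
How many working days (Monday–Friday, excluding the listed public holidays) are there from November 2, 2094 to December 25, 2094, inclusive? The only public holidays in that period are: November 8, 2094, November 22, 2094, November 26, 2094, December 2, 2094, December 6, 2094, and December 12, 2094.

34

November 2, 2094 is a Tuesday.
From November 2, 2094 to December 25, 2094 is 54 days inclusive.
54 = 7 × 7 + 5, so there are 7 full weeks plus 5 extra days.
Each full week contributes 5 weekdays (Mon–Fri): 7 × 5 = 35.
The 5 extra days are Tue, Wed, Thu, Fri, Sat — 4 of them qualify.
Total: 35 + 4 = 39.
Holidays: November 8, 2094 (Mon); November 22, 2094 (Mon); November 26, 2094 (Fri); December 2, 2094 (Thu); December 6, 2094 (Mon); December 12, 2094 (Sun).
5 of the 6 holidays fall on weekdays; the rest are weekends and were already excluded.
Business days: 39 − 5 = 34.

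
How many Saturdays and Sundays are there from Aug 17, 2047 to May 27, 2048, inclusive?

Aug 17, 2047 is a Saturday.
The range spans 285 days (inclusive of both endpoints).
285 = 7 × 40 + 5, so there are 40 full weeks plus 5 extra days.
Each full week contributes 2 weekend days (Sat, Sun): 40 × 2 = 80.
The 5 extra days are Sat, Sun, Mon, Tue, Wed — 2 of them qualify.
Total: 80 + 2 = 82.

82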